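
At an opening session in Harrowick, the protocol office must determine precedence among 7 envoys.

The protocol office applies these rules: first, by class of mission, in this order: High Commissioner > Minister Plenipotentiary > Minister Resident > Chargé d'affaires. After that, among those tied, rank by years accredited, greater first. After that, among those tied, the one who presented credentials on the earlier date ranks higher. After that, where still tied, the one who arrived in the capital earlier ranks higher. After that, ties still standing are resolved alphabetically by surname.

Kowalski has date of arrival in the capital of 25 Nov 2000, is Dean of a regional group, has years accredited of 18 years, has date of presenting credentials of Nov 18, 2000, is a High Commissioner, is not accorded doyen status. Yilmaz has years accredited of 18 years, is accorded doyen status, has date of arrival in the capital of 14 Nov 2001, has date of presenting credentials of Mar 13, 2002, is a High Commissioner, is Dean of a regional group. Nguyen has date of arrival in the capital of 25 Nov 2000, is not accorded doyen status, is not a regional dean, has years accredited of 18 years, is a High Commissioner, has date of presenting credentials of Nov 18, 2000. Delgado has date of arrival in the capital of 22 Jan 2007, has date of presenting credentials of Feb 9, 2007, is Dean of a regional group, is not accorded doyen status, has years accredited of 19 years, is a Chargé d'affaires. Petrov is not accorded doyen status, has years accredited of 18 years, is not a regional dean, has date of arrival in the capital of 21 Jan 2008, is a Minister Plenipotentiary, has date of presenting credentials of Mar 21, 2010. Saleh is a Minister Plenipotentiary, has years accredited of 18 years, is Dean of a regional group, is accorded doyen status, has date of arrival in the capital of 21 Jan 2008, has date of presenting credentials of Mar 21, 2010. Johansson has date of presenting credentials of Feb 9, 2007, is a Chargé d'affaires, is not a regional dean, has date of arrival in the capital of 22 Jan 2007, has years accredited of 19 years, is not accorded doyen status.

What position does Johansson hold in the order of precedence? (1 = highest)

By class of mission: Kowalski, Nguyen and Yilmaz (High Commissioner); then Petrov and Saleh (Minister Plenipotentiary); then Delgado and Johansson (Chargé d'affaires).
Kowalski, Nguyen and Yilmaz all have years accredited 18 years, so the next rule applies.
Among Kowalski, Nguyen and Yilmaz, by date of presenting credentials (earlier first): Kowalski and Nguyen (Nov 18, 2000) before Yilmaz (Mar 13, 2002).
Kowalski and Nguyen both have date of arrival in the capital 25 Nov 2000, so the next rule applies.
Among Kowalski and Nguyen, alphabetically by surname: Kowalski before Nguyen.
Petrov and Saleh both have years accredited 18 years, so the next rule applies.
Petrov and Saleh both have date of presenting credentials Mar 21, 2010, so the next rule applies.
Petrov and Saleh both have date of arrival in the capital 21 Jan 2008, so the next rule applies.
Among Petrov and Saleh, alphabetically by surname: Petrov before Saleh.
Delgado and Johansson both have years accredited 19 years, so the next rule applies.
Delgado and Johansson both have date of presenting credentials Feb 9, 2007, so the next rule applies.
Delgado and Johansson both have date of arrival in the capital 22 Jan 2007, so the next rule applies.
Among Delgado and Johansson, alphabetically by surname: Delgado before Johansson.
Order: Kowalski, Nguyen, Yilmaz, Petrov, Saleh, Delgado, Johansson. So position 7.

7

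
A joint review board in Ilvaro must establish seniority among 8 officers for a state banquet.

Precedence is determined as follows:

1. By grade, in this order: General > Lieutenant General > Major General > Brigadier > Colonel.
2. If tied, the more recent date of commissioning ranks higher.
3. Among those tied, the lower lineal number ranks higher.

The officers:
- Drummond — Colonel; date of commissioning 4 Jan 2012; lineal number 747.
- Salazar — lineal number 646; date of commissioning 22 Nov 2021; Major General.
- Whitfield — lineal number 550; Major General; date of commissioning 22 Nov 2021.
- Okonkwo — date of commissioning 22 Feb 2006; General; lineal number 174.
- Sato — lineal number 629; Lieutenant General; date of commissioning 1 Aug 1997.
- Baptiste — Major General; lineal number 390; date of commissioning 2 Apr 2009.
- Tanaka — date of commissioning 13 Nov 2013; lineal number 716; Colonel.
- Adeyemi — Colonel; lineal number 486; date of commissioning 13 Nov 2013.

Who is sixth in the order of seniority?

Adeyemi

By grade: Okonkwo (General); then Sato (Lieutenant General); then Whitfield, Salazar and Baptiste (Major General); then Adeyemi, Tanaka and Drummond (Colonel).
Among Whitfield, Salazar and Baptiste, by date of commissioning (later first): Whitfield and Salazar (22 Nov 2021) before Baptiste (2 Apr 2009).
Among Whitfield and Salazar, by lineal number (lower first): Whitfield (550) before Salazar (646).
Among Adeyemi, Tanaka and Drummond, by date of commissioning (later first): Adeyemi and Tanaka (13 Nov 2013) before Drummond (4 Jan 2012).
Among Adeyemi and Tanaka, by lineal number (lower first): Adeyemi (486) before Tanaka (716).
Order: Okonkwo, Sato, Whitfield, Salazar, Baptiste, Adeyemi, Tanaka, Drummond.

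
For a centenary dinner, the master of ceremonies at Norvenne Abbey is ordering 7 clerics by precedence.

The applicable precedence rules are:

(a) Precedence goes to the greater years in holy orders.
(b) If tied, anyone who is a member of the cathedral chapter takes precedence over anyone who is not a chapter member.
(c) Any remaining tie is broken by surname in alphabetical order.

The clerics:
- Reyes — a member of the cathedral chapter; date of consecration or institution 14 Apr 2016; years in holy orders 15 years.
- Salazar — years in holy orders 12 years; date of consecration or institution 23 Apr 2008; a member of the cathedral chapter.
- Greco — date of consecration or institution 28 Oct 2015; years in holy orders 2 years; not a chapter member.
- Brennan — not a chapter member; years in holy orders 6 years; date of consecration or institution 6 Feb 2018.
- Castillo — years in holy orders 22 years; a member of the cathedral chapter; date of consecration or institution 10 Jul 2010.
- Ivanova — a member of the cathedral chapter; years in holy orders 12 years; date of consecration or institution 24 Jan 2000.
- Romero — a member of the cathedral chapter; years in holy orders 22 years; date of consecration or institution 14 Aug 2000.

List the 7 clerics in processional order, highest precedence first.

By years in holy orders (higher first): Castillo and Romero (both 22 years); then Reyes (15 years); then Ivanova and Salazar (both 12 years); then Brennan (6 years); then Greco (2 years).
Castillo and Romero are each a member of the cathedral chapter, so the next rule applies.
Among Castillo and Romero, alphabetically by surname: Castillo before Romero.
Ivanova and Salazar are each a member of the cathedral chapter, so the next rule applies.
Among Ivanova and Salazar, alphabetically by surname: Ivanova before Salazar.
Full order: Castillo, Romero, Reyes, Ivanova, Salazar, Brennan, Greco.

Castillo, Romero, Reyes, Ivanova, Salazar, Brennan, Greco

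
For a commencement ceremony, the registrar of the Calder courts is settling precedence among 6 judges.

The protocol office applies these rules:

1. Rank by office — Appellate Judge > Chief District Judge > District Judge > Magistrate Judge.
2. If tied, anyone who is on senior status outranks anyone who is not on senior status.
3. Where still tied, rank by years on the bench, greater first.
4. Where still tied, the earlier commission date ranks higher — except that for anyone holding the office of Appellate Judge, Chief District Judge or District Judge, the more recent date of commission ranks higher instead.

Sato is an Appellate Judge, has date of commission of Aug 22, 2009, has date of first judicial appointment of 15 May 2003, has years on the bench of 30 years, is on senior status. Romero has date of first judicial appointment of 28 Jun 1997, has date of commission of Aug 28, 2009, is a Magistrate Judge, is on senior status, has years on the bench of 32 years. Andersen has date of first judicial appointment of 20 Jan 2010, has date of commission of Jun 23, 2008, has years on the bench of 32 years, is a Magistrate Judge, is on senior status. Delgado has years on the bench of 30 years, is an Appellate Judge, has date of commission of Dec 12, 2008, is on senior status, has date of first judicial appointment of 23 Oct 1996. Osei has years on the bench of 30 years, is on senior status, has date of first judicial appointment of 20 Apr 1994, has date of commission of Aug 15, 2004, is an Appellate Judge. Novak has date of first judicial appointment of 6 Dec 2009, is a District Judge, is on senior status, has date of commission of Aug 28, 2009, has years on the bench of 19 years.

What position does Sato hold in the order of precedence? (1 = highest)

1

By office: Sato, Delgado and Osei (Appellate Judge); then Novak (District Judge); then Andersen and Romero (Magistrate Judge).
Sato, Delgado and Osei are each on senior status, so the next rule applies.
Sato, Delgado and Osei all have years on the bench 30 years, so the next rule applies.
Among Sato, Delgado and Osei, by date of commission (later first) (reversed rule for this group): Sato (Aug 22, 2009) before Delgado (Dec 12, 2008) before Osei (Aug 15, 2004).
Andersen and Romero are each on senior status, so the next rule applies.
Andersen and Romero both have years on the bench 32 years, so the next rule applies.
Among Andersen and Romero, by date of commission (earlier first): Andersen (Jun 23, 2008) before Romero (Aug 28, 2009).
Order: Sato, Delgado, Osei, Novak, Andersen, Romero. So position 1.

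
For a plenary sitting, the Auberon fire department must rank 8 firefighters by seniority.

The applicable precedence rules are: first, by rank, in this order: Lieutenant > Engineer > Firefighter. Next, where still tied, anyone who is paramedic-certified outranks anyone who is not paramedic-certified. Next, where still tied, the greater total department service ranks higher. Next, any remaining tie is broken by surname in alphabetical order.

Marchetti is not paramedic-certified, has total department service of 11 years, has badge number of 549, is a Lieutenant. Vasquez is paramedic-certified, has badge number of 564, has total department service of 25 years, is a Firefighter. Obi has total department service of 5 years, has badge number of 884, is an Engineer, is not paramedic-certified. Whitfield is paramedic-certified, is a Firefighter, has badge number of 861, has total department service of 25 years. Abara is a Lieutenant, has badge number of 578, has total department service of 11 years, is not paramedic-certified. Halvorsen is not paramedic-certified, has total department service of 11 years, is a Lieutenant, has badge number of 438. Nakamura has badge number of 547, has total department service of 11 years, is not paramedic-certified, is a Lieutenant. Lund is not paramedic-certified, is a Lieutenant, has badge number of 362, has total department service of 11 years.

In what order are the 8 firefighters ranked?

Abara, Halvorsen, Lund, Marchetti, Nakamura, Obi, Vasquez, Whitfield

By rank: Abara, Halvorsen, Lund, Marchetti and Nakamura (Lieutenant); then Obi (Engineer); then Vasquez and Whitfield (Firefighter).
Abara, Halvorsen, Lund, Marchetti and Nakamura are each not paramedic-certified, so the next rule applies.
Abara, Halvorsen, Lund, Marchetti and Nakamura all have total department service 11 years, so the next rule applies.
Among Abara, Halvorsen, Lund, Marchetti and Nakamura, alphabetically by surname: Abara before Halvorsen before Lund before Marchetti before Nakamura.
Vasquez and Whitfield are each paramedic-certified, so the next rule applies.
Vasquez and Whitfield both have total department service 25 years, so the next rule applies.
Among Vasquez and Whitfield, alphabetically by surname: Vasquez before Whitfield.
Full order: Abara, Halvorsen, Lund, Marchetti, Nakamura, Obi, Vasquez, Whitfield.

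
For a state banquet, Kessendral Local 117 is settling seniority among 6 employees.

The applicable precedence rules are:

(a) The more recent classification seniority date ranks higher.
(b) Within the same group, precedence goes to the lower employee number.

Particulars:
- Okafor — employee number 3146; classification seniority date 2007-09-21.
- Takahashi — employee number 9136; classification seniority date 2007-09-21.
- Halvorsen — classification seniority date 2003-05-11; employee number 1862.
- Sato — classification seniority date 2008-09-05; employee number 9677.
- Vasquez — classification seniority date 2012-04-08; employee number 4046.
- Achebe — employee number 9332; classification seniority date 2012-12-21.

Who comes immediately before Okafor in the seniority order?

By classification seniority date (later first): Achebe (2012-12-21); then Vasquez (2012-04-08); then Sato (2008-09-05); then Okafor and Takahashi (both 2007-09-21); then Halvorsen (2003-05-11).
Among Okafor and Takahashi, by employee number (lower first): Okafor (3146) before Takahashi (9136).
Order: Achebe, Vasquez, Sato, Okafor, Takahashi, Halvorsen.

Sato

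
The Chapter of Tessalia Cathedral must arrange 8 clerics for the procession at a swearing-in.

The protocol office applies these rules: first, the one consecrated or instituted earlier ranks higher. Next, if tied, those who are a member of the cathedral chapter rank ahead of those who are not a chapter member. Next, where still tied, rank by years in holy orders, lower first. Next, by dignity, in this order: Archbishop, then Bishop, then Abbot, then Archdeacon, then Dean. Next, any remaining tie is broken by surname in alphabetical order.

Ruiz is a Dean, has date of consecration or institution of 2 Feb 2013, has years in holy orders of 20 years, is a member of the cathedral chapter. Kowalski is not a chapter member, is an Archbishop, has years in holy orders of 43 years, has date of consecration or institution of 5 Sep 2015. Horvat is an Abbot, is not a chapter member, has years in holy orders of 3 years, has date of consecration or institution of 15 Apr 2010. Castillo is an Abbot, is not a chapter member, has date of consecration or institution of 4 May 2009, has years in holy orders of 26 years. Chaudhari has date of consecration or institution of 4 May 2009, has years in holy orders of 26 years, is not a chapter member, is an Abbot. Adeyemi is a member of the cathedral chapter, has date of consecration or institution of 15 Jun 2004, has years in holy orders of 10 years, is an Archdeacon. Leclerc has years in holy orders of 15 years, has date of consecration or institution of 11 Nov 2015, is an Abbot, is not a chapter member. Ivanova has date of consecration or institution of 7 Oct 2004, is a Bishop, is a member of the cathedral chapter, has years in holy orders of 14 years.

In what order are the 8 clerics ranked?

Adeyemi, Ivanova, Castillo, Chaudhari, Horvat, Ruiz, Kowalski, Leclerc

By date of consecration or institution (earlier first): Adeyemi (15 Jun 2004); then Ivanova (7 Oct 2004); then Castillo and Chaudhari (both 4 May 2009); then Horvat (15 Apr 2010); then Ruiz (2 Feb 2013); then Kowalski (5 Sep 2015); then Leclerc (11 Nov 2015).
Castillo and Chaudhari are each not a chapter member, so the next rule applies.
Castillo and Chaudhari both have years in holy orders 26 years, so the next rule applies.
Castillo and Chaudhari are each Abbot, so the next rule applies.
Among Castillo and Chaudhari, alphabetically by surname: Castillo before Chaudhari.
Full order: Adeyemi, Ivanova, Castillo, Chaudhari, Horvat, Ruiz, Kowalski, Leclerc.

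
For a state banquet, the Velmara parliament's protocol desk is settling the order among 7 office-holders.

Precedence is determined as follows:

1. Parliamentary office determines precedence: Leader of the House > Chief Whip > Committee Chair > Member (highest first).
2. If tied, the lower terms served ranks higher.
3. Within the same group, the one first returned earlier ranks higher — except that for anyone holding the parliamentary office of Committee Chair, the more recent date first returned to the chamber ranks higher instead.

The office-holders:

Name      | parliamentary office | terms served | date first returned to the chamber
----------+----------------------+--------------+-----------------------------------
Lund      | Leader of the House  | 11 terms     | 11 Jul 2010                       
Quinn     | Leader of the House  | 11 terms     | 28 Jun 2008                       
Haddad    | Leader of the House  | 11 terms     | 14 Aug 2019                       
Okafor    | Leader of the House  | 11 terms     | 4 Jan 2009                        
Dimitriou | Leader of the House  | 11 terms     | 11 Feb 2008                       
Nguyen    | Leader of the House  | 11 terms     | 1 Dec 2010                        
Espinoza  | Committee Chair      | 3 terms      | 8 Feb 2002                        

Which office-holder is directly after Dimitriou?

Quinn

By parliamentary office: Dimitriou, Quinn, Okafor, Lund, Nguyen and Haddad (Leader of the House); then Espinoza (Committee Chair).
Dimitriou, Quinn, Okafor, Lund, Nguyen and Haddad all have terms served 11 terms, so the next rule applies.
Among Dimitriou, Quinn, Okafor, Lund, Nguyen and Haddad, by date first returned to the chamber (earlier first): Dimitriou (11 Feb 2008) before Quinn (28 Jun 2008) before Okafor (4 Jan 2009) before Lund (11 Jul 2010) before Nguyen (1 Dec 2010) before Haddad (14 Aug 2019).
Order: Dimitriou, Quinn, Okafor, Lund, Nguyen, Haddad, Espinoza.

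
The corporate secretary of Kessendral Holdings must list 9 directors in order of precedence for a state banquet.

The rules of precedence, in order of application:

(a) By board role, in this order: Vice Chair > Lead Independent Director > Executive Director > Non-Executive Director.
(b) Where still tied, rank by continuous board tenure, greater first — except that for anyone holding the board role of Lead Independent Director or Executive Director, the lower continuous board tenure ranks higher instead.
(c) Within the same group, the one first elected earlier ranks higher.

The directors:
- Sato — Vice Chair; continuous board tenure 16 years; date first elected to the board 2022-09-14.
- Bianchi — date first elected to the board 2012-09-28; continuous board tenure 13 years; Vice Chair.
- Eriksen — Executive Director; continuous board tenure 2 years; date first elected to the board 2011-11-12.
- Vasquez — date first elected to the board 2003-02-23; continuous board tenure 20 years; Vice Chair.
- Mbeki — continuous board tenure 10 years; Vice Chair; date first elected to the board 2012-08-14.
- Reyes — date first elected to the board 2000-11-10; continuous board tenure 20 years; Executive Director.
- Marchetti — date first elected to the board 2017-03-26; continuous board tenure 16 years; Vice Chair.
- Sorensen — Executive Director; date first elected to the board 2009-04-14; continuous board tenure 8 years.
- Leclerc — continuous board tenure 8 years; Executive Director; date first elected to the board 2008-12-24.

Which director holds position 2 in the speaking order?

By board role: Vasquez, Marchetti, Sato, Bianchi and Mbeki (Vice Chair); then Eriksen, Leclerc, Sorensen and Reyes (Executive Director).
Among Vasquez, Marchetti, Sato, Bianchi and Mbeki, by continuous board tenure (higher first): Vasquez (20 years) before Marchetti and Sato (16 years) before Bianchi (13 years) before Mbeki (10 years).
Among Marchetti and Sato, by date first elected to the board (earlier first): Marchetti (2017-03-26) before Sato (2022-09-14).
Among Eriksen, Leclerc, Sorensen and Reyes, by continuous board tenure (lower first) (reversed rule for this group): Eriksen (2 years) before Leclerc and Sorensen (8 years) before Reyes (20 years).
Among Leclerc and Sorensen, by date first elected to the board (earlier first): Leclerc (2008-12-24) before Sorensen (2009-04-14).
Order: Vasquez, Marchetti, Sato, Bianchi, Mbeki, Eriksen, Leclerc, Sorensen, Reyes.

Marchetti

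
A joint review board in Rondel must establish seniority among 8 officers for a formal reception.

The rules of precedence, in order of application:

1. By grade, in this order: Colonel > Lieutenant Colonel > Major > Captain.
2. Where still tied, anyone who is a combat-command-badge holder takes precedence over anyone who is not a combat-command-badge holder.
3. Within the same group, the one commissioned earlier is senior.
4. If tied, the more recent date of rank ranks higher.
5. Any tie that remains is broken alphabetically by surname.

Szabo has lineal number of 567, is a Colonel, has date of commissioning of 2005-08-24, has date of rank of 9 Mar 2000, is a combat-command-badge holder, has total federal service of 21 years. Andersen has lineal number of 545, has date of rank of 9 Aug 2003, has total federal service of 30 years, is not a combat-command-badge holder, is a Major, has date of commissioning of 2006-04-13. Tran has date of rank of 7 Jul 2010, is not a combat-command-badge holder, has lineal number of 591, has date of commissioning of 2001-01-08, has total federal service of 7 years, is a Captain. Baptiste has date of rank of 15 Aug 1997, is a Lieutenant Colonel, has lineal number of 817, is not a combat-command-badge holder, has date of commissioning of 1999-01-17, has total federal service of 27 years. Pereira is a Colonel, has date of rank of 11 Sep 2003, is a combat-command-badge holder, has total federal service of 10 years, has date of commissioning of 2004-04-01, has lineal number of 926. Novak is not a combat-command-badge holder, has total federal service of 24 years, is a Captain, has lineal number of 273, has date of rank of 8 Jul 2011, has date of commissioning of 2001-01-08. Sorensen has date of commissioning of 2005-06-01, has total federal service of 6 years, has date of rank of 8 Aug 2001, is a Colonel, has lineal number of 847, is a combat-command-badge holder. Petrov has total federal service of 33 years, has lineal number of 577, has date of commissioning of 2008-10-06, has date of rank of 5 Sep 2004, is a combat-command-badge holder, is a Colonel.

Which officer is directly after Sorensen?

By grade: Pereira, Sorensen, Szabo and Petrov (Colonel); then Baptiste (Lieutenant Colonel); then Andersen (Major); then Novak and Tran (Captain).
Pereira, Sorensen, Szabo and Petrov are each a combat-command-badge holder, so the next rule applies.
Among Pereira, Sorensen, Szabo and Petrov, by date of commissioning (earlier first): Pereira (2004-04-01) before Sorensen (2005-06-01) before Szabo (2005-08-24) before Petrov (2008-10-06).
Novak and Tran are each not a combat-command-badge holder, so the next rule applies.
Novak and Tran both have date of commissioning 2001-01-08, so the next rule applies.
Among Novak and Tran, by date of rank (later first): Novak (8 Jul 2011) before Tran (7 Jul 2010).
Order: Pereira, Sorensen, Szabo, Petrov, Baptiste, Andersen, Novak, Tran.

Szabo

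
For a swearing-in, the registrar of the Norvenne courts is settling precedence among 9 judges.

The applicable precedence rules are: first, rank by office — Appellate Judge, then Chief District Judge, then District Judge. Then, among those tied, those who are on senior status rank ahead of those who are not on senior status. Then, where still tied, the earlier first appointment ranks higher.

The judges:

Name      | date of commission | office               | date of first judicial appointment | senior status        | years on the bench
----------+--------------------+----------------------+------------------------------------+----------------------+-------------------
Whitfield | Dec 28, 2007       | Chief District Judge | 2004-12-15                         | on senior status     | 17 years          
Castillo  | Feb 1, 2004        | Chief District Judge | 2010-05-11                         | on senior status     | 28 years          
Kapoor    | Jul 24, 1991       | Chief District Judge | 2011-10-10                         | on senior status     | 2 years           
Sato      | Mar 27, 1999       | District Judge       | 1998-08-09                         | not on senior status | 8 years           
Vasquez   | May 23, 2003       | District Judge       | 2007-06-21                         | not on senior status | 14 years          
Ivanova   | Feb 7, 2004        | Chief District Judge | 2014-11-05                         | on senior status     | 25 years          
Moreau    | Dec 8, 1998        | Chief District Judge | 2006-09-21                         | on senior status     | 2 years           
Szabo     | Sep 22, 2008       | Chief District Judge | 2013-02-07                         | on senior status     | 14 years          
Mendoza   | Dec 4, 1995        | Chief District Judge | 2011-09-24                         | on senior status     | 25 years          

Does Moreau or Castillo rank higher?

Moreau

By office: Whitfield, Moreau, Castillo, Mendoza, Kapoor, Szabo and Ivanova (Chief District Judge); then Sato and Vasquez (District Judge).
Whitfield, Moreau, Castillo, Mendoza, Kapoor, Szabo and Ivanova are each on senior status, so the next rule applies.
Among Whitfield, Moreau, Castillo, Mendoza, Kapoor, Szabo and Ivanova, by date of first judicial appointment (earlier first): Whitfield (2004-12-15) before Moreau (2006-09-21) before Castillo (2010-05-11) before Mendoza (2011-09-24) before Kapoor (2011-10-10) before Szabo (2013-02-07) before Ivanova (2014-11-05).
Sato and Vasquez are each not on senior status, so the next rule applies.
Among Sato and Vasquez, by date of first judicial appointment (earlier first): Sato (1998-08-09) before Vasquez (2007-06-21).
So Moreau takes precedence.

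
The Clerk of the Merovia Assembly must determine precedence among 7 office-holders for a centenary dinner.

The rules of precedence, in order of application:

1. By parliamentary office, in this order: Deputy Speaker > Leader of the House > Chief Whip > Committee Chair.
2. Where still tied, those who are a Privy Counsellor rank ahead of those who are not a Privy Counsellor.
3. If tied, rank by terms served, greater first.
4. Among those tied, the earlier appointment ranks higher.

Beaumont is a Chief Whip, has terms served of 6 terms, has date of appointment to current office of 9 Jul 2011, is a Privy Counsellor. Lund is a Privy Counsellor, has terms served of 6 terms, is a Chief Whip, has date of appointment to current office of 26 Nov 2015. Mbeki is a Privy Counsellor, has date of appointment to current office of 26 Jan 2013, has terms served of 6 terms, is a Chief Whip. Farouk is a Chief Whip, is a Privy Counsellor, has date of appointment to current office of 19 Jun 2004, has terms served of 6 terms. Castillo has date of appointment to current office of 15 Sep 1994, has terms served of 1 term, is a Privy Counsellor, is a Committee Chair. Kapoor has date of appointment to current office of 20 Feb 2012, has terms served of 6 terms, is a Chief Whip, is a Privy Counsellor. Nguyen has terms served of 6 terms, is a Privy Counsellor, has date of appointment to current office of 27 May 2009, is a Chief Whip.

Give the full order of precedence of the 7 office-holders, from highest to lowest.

By parliamentary office: Farouk, Nguyen, Beaumont, Kapoor, Mbeki and Lund (Chief Whip); then Castillo (Committee Chair).
Farouk, Nguyen, Beaumont, Kapoor, Mbeki and Lund are each a Privy Counsellor, so the next rule applies.
Farouk, Nguyen, Beaumont, Kapoor, Mbeki and Lund all have terms served 6 terms, so the next rule applies.
Among Farouk, Nguyen, Beaumont, Kapoor, Mbeki and Lund, by date of appointment to current office (earlier first): Farouk (19 Jun 2004) before Nguyen (27 May 2009) before Beaumont (9 Jul 2011) before Kapoor (20 Feb 2012) before Mbeki (26 Jan 2013) before Lund (26 Nov 2015).
Full order: Farouk, Nguyen, Beaumont, Kapoor, Mbeki, Lund, Castillo.

Farouk, Nguyen, Beaumont, Kapoor, Mbeki, Lund, Castillo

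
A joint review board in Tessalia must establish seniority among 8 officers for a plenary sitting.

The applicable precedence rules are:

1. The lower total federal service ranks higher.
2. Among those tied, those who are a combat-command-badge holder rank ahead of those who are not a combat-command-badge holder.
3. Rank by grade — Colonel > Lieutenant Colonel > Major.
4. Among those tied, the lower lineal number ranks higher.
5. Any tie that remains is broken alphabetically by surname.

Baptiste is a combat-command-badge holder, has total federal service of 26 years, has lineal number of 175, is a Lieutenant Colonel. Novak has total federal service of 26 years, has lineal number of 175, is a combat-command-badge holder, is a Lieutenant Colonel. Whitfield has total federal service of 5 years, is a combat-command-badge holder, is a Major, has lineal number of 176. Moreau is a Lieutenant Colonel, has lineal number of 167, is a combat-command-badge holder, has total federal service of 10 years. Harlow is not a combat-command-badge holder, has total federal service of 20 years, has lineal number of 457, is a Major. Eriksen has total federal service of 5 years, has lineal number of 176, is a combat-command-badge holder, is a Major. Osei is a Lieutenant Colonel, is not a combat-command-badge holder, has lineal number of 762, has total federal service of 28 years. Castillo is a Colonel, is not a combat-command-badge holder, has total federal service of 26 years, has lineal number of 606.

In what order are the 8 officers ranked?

Eriksen, Whitfield, Moreau, Harlow, Baptiste, Novak, Castillo, Osei

By total federal service (lower first): Eriksen and Whitfield (both 5 years); then Moreau (10 years); then Harlow (20 years); then Baptiste, Novak and Castillo (each 26 years); then Osei (28 years).
Eriksen and Whitfield are each a combat-command-badge holder, so the next rule applies.
Eriksen and Whitfield are each Major, so the next rule applies.
Eriksen and Whitfield both have lineal number 176, so the next rule applies.
Among Eriksen and Whitfield, alphabetically by surname: Eriksen before Whitfield.
Among Baptiste, Novak and Castillo, a combat-command-badge holder before not a combat-command-badge holder: Baptiste and Novak (a combat-command-badge holder) before Castillo (not a combat-command-badge holder).
Baptiste and Novak are each Lieutenant Colonel, so the next rule applies.
Baptiste and Novak both have lineal number 175, so the next rule applies.
Among Baptiste and Novak, alphabetically by surname: Baptiste before Novak.
Full order: Eriksen, Whitfield, Moreau, Harlow, Baptiste, Novak, Castillo, Osei.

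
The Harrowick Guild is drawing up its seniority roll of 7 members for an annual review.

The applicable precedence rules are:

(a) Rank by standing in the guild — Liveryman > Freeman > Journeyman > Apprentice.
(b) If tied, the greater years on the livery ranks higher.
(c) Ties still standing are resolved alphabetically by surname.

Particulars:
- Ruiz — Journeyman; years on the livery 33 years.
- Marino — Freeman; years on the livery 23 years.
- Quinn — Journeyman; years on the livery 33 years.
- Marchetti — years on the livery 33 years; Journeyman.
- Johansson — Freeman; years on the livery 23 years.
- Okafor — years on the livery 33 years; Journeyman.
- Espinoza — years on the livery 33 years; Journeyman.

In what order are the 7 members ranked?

By standing in the guild: Johansson and Marino (Freeman); then Espinoza, Marchetti, Okafor, Quinn and Ruiz (Journeyman).
Johansson and Marino both have years on the livery 23 years, so the next rule applies.
Among Johansson and Marino, alphabetically by surname: Johansson before Marino.
Espinoza, Marchetti, Okafor, Quinn and Ruiz all have years on the livery 33 years, so the next rule applies.
Among Espinoza, Marchetti, Okafor, Quinn and Ruiz, alphabetically by surname: Espinoza before Marchetti before Okafor before Quinn before Ruiz.
Full order: Johansson, Marino, Espinoza, Marchetti, Okafor, Quinn, Ruiz.

Johansson, Marino, Espinoza, Marchetti, Okafor, Quinn, Ruiz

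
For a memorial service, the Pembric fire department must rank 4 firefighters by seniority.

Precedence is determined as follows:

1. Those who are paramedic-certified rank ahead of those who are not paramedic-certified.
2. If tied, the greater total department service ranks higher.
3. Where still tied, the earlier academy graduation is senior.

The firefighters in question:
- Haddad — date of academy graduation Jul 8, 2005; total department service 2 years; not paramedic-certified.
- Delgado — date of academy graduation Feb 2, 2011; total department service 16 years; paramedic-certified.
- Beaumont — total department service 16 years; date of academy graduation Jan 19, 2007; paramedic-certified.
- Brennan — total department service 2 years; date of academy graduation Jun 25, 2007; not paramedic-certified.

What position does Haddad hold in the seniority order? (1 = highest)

3

By the first rule: Beaumont and Delgado (both paramedic-certified); then Haddad and Brennan (both not paramedic-certified).
Beaumont and Delgado both have total department service 16 years, so the next rule applies.
Among Beaumont and Delgado, by date of academy graduation (earlier first): Beaumont (Jan 19, 2007) before Delgado (Feb 2, 2011).
Haddad and Brennan both have total department service 2 years, so the next rule applies.
Among Haddad and Brennan, by date of academy graduation (earlier first): Haddad (Jul 8, 2005) before Brennan (Jun 25, 2007).
Order: Beaumont, Delgado, Haddad, Brennan. So position 3.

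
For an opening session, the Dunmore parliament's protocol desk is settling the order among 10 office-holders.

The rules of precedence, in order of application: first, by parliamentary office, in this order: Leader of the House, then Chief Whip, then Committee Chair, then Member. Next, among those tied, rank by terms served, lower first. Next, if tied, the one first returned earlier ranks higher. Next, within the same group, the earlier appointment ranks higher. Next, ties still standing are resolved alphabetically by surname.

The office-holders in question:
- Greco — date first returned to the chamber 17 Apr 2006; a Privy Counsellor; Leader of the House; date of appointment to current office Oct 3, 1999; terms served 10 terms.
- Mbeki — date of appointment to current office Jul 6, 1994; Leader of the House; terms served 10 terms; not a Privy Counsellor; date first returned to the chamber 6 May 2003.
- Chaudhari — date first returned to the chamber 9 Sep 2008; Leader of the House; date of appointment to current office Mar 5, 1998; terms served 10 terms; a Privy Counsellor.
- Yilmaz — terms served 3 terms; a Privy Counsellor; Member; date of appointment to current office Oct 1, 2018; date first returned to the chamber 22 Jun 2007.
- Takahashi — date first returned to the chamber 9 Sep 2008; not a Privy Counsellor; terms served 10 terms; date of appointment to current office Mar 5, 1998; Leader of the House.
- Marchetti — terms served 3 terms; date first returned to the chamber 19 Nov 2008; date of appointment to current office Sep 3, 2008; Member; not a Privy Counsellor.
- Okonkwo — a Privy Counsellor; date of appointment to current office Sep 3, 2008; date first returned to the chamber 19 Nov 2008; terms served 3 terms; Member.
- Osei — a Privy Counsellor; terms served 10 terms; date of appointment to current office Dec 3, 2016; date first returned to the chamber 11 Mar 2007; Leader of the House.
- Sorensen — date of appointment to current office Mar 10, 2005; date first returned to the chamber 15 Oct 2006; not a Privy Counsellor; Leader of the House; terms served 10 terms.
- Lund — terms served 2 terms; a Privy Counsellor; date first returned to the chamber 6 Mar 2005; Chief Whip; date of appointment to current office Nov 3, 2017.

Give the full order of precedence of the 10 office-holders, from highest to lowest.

Mbeki, Greco, Sorensen, Osei, Chaudhari, Takahashi, Lund, Yilmaz, Marchetti, Okonkwo

By parliamentary office: Mbeki, Greco, Sorensen, Osei, Chaudhari and Takahashi (Leader of the House); then Lund (Chief Whip); then Yilmaz, Marchetti and Okonkwo (Member).
Mbeki, Greco, Sorensen, Osei, Chaudhari and Takahashi all have terms served 10 terms, so the next rule applies.
Among Mbeki, Greco, Sorensen, Osei, Chaudhari and Takahashi, by date first returned to the chamber (earlier first): Mbeki (6 May 2003) before Greco (17 Apr 2006) before Sorensen (15 Oct 2006) before Osei (11 Mar 2007) before Chaudhari and Takahashi (9 Sep 2008).
Chaudhari and Takahashi both have date of appointment to current office Mar 5, 1998, so the next rule applies.
Among Chaudhari and Takahashi, alphabetically by surname: Chaudhari before Takahashi.
Yilmaz, Marchetti and Okonkwo all have terms served 3 terms, so the next rule applies.
Among Yilmaz, Marchetti and Okonkwo, by date first returned to the chamber (earlier first): Yilmaz (22 Jun 2007) before Marchetti and Okonkwo (19 Nov 2008).
Marchetti and Okonkwo both have date of appointment to current office Sep 3, 2008, so the next rule applies.
Among Marchetti and Okonkwo, alphabetically by surname: Marchetti before Okonkwo.
Full order: Mbeki, Greco, Sorensen, Osei, Chaudhari, Takahashi, Lund, Yilmaz, Marchetti, Okonkwo.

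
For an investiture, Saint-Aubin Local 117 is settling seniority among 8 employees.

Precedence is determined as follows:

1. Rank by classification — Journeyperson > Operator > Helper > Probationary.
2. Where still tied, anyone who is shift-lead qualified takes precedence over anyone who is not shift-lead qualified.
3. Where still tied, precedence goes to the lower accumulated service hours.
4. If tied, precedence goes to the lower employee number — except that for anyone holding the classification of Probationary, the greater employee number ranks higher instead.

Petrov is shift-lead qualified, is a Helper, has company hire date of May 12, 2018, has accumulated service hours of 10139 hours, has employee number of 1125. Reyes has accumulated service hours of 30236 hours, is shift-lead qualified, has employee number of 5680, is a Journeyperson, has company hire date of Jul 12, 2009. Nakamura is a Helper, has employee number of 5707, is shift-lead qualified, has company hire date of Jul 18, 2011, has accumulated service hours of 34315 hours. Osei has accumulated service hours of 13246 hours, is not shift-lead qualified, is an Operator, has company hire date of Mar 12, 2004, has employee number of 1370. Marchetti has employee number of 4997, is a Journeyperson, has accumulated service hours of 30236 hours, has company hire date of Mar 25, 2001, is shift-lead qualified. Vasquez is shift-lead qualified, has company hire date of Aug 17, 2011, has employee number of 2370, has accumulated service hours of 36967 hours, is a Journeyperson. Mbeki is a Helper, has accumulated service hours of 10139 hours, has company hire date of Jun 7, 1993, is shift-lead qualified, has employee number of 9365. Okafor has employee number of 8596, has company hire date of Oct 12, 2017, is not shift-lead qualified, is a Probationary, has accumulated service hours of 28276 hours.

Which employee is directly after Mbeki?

Nakamura

By classification: Marchetti, Reyes and Vasquez (Journeyperson); then Osei (Operator); then Petrov, Mbeki and Nakamura (Helper); then Okafor (Probationary).
Marchetti, Reyes and Vasquez are each shift-lead qualified, so the next rule applies.
Among Marchetti, Reyes and Vasquez, by accumulated service hours (lower first): Marchetti and Reyes (30236 hours) before Vasquez (36967 hours).
Among Marchetti and Reyes, by employee number (lower first): Marchetti (4997) before Reyes (5680).
Petrov, Mbeki and Nakamura are each shift-lead qualified, so the next rule applies.
Among Petrov, Mbeki and Nakamura, by accumulated service hours (lower first): Petrov and Mbeki (10139 hours) before Nakamura (34315 hours).
Among Petrov and Mbeki, by employee number (lower first): Petrov (1125) before Mbeki (9365).
Order: Marchetti, Reyes, Vasquez, Osei, Petrov, Mbeki, Nakamura, Okafor.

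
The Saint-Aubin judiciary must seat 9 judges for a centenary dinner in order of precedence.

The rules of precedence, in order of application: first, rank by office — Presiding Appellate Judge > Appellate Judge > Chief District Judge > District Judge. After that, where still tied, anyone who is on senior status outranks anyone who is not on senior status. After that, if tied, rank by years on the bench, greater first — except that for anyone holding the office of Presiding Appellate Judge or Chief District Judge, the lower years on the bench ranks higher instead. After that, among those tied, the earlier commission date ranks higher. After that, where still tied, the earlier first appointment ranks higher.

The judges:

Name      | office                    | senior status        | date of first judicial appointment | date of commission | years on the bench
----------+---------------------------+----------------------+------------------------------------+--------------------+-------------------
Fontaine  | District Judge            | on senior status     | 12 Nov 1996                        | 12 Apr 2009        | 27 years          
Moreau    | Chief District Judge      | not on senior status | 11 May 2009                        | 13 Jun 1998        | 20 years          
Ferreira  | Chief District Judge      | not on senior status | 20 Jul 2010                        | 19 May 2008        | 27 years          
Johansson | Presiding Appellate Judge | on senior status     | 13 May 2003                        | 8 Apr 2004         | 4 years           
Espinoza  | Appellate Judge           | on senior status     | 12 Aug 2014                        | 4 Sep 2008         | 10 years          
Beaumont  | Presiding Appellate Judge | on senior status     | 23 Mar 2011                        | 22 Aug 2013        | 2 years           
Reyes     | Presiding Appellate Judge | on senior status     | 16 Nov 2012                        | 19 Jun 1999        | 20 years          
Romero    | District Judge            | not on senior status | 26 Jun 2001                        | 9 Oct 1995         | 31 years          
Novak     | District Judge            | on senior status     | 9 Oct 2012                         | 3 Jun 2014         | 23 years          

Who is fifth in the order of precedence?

By office: Beaumont, Johansson and Reyes (Presiding Appellate Judge); then Espinoza (Appellate Judge); then Moreau and Ferreira (Chief District Judge); then Fontaine, Novak and Romero (District Judge).
Beaumont, Johansson and Reyes are each on senior status, so the next rule applies.
Among Beaumont, Johansson and Reyes, by years on the bench (lower first) (reversed rule for this group): Beaumont (2 years) before Johansson (4 years) before Reyes (20 years).
Moreau and Ferreira are each not on senior status, so the next rule applies.
Among Moreau and Ferreira, by years on the bench (lower first) (reversed rule for this group): Moreau (20 years) before Ferreira (27 years).
Among Fontaine, Novak and Romero, on senior status before not on senior status: Fontaine and Novak (on senior status) before Romero (not on senior status).
Among Fontaine and Novak, by years on the bench (higher first): Fontaine (27 years) before Novak (23 years).
Order: Beaumont, Johansson, Reyes, Espinoza, Moreau, Ferreira, Fontaine, Novak, Romero.

Moreau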